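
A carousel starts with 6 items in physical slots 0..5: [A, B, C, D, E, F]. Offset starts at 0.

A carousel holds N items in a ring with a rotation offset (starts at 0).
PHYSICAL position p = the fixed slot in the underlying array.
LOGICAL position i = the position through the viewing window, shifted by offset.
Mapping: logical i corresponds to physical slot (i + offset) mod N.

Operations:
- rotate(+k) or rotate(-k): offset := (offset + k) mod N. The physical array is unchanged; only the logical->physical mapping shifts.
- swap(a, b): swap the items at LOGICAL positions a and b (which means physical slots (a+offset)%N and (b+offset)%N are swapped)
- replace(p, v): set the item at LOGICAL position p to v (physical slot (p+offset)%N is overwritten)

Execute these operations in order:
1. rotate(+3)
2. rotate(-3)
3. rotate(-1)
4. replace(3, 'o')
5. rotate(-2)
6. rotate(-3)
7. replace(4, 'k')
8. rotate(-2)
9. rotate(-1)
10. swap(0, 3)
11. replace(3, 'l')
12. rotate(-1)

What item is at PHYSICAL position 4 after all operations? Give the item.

After op 1 (rotate(+3)): offset=3, physical=[A,B,C,D,E,F], logical=[D,E,F,A,B,C]
After op 2 (rotate(-3)): offset=0, physical=[A,B,C,D,E,F], logical=[A,B,C,D,E,F]
After op 3 (rotate(-1)): offset=5, physical=[A,B,C,D,E,F], logical=[F,A,B,C,D,E]
After op 4 (replace(3, 'o')): offset=5, physical=[A,B,o,D,E,F], logical=[F,A,B,o,D,E]
After op 5 (rotate(-2)): offset=3, physical=[A,B,o,D,E,F], logical=[D,E,F,A,B,o]
After op 6 (rotate(-3)): offset=0, physical=[A,B,o,D,E,F], logical=[A,B,o,D,E,F]
After op 7 (replace(4, 'k')): offset=0, physical=[A,B,o,D,k,F], logical=[A,B,o,D,k,F]
After op 8 (rotate(-2)): offset=4, physical=[A,B,o,D,k,F], logical=[k,F,A,B,o,D]
After op 9 (rotate(-1)): offset=3, physical=[A,B,o,D,k,F], logical=[D,k,F,A,B,o]
After op 10 (swap(0, 3)): offset=3, physical=[D,B,o,A,k,F], logical=[A,k,F,D,B,o]
After op 11 (replace(3, 'l')): offset=3, physical=[l,B,o,A,k,F], logical=[A,k,F,l,B,o]
After op 12 (rotate(-1)): offset=2, physical=[l,B,o,A,k,F], logical=[o,A,k,F,l,B]

Answer: k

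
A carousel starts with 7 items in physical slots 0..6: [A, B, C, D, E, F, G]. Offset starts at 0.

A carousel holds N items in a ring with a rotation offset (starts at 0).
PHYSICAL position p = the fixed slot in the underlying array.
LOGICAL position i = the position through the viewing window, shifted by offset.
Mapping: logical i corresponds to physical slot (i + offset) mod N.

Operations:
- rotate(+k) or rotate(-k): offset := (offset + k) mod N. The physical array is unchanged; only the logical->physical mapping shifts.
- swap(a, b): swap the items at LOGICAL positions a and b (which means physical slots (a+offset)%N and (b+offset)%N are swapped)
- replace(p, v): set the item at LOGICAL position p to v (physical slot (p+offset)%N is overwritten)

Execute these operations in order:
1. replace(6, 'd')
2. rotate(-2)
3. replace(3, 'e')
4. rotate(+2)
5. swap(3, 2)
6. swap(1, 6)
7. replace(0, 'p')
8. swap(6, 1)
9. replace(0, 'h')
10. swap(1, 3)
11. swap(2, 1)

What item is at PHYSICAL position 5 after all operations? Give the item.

Answer: F

Derivation:
After op 1 (replace(6, 'd')): offset=0, physical=[A,B,C,D,E,F,d], logical=[A,B,C,D,E,F,d]
After op 2 (rotate(-2)): offset=5, physical=[A,B,C,D,E,F,d], logical=[F,d,A,B,C,D,E]
After op 3 (replace(3, 'e')): offset=5, physical=[A,e,C,D,E,F,d], logical=[F,d,A,e,C,D,E]
After op 4 (rotate(+2)): offset=0, physical=[A,e,C,D,E,F,d], logical=[A,e,C,D,E,F,d]
After op 5 (swap(3, 2)): offset=0, physical=[A,e,D,C,E,F,d], logical=[A,e,D,C,E,F,d]
After op 6 (swap(1, 6)): offset=0, physical=[A,d,D,C,E,F,e], logical=[A,d,D,C,E,F,e]
After op 7 (replace(0, 'p')): offset=0, physical=[p,d,D,C,E,F,e], logical=[p,d,D,C,E,F,e]
After op 8 (swap(6, 1)): offset=0, physical=[p,e,D,C,E,F,d], logical=[p,e,D,C,E,F,d]
After op 9 (replace(0, 'h')): offset=0, physical=[h,e,D,C,E,F,d], logical=[h,e,D,C,E,F,d]
After op 10 (swap(1, 3)): offset=0, physical=[h,C,D,e,E,F,d], logical=[h,C,D,e,E,F,d]
After op 11 (swap(2, 1)): offset=0, physical=[h,D,C,e,E,F,d], logical=[h,D,C,e,E,F,d]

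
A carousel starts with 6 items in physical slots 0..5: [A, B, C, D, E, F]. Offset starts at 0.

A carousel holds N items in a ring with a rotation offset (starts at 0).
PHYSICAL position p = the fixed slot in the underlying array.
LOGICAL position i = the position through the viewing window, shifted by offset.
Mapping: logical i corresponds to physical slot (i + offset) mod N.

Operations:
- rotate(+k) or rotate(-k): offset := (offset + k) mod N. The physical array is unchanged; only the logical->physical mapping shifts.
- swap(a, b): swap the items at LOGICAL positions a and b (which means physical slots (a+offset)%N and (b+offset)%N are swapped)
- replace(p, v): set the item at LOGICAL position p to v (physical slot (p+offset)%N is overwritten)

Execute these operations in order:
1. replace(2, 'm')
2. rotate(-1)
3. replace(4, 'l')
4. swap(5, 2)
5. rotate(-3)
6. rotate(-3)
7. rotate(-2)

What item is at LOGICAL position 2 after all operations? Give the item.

After op 1 (replace(2, 'm')): offset=0, physical=[A,B,m,D,E,F], logical=[A,B,m,D,E,F]
After op 2 (rotate(-1)): offset=5, physical=[A,B,m,D,E,F], logical=[F,A,B,m,D,E]
After op 3 (replace(4, 'l')): offset=5, physical=[A,B,m,l,E,F], logical=[F,A,B,m,l,E]
After op 4 (swap(5, 2)): offset=5, physical=[A,E,m,l,B,F], logical=[F,A,E,m,l,B]
After op 5 (rotate(-3)): offset=2, physical=[A,E,m,l,B,F], logical=[m,l,B,F,A,E]
After op 6 (rotate(-3)): offset=5, physical=[A,E,m,l,B,F], logical=[F,A,E,m,l,B]
After op 7 (rotate(-2)): offset=3, physical=[A,E,m,l,B,F], logical=[l,B,F,A,E,m]

Answer: F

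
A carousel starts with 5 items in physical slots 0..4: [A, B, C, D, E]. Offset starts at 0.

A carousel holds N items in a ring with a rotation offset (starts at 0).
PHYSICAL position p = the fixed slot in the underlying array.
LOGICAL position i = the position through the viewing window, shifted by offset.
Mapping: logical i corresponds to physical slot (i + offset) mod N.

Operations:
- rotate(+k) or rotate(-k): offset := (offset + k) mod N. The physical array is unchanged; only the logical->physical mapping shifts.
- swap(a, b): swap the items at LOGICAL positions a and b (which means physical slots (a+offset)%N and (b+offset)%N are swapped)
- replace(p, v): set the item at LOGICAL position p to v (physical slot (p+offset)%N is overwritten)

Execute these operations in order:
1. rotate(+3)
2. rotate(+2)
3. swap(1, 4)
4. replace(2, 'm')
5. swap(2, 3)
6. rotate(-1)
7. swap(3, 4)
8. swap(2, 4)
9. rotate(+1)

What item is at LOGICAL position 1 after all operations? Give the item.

Answer: D

Derivation:
After op 1 (rotate(+3)): offset=3, physical=[A,B,C,D,E], logical=[D,E,A,B,C]
After op 2 (rotate(+2)): offset=0, physical=[A,B,C,D,E], logical=[A,B,C,D,E]
After op 3 (swap(1, 4)): offset=0, physical=[A,E,C,D,B], logical=[A,E,C,D,B]
After op 4 (replace(2, 'm')): offset=0, physical=[A,E,m,D,B], logical=[A,E,m,D,B]
After op 5 (swap(2, 3)): offset=0, physical=[A,E,D,m,B], logical=[A,E,D,m,B]
After op 6 (rotate(-1)): offset=4, physical=[A,E,D,m,B], logical=[B,A,E,D,m]
After op 7 (swap(3, 4)): offset=4, physical=[A,E,m,D,B], logical=[B,A,E,m,D]
After op 8 (swap(2, 4)): offset=4, physical=[A,D,m,E,B], logical=[B,A,D,m,E]
After op 9 (rotate(+1)): offset=0, physical=[A,D,m,E,B], logical=[A,D,m,E,B]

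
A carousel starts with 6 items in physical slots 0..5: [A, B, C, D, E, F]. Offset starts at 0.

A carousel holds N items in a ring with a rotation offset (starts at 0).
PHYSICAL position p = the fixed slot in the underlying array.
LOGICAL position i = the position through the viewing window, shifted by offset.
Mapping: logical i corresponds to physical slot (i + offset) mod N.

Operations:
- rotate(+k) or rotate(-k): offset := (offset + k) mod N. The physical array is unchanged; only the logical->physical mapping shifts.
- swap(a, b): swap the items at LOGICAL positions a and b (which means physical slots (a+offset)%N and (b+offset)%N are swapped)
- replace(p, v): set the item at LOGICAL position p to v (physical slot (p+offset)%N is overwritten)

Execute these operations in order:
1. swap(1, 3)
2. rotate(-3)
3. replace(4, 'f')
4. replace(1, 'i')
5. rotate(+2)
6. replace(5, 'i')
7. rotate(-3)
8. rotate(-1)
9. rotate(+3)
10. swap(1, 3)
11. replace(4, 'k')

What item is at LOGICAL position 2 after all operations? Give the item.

After op 1 (swap(1, 3)): offset=0, physical=[A,D,C,B,E,F], logical=[A,D,C,B,E,F]
After op 2 (rotate(-3)): offset=3, physical=[A,D,C,B,E,F], logical=[B,E,F,A,D,C]
After op 3 (replace(4, 'f')): offset=3, physical=[A,f,C,B,E,F], logical=[B,E,F,A,f,C]
After op 4 (replace(1, 'i')): offset=3, physical=[A,f,C,B,i,F], logical=[B,i,F,A,f,C]
After op 5 (rotate(+2)): offset=5, physical=[A,f,C,B,i,F], logical=[F,A,f,C,B,i]
After op 6 (replace(5, 'i')): offset=5, physical=[A,f,C,B,i,F], logical=[F,A,f,C,B,i]
After op 7 (rotate(-3)): offset=2, physical=[A,f,C,B,i,F], logical=[C,B,i,F,A,f]
After op 8 (rotate(-1)): offset=1, physical=[A,f,C,B,i,F], logical=[f,C,B,i,F,A]
After op 9 (rotate(+3)): offset=4, physical=[A,f,C,B,i,F], logical=[i,F,A,f,C,B]
After op 10 (swap(1, 3)): offset=4, physical=[A,F,C,B,i,f], logical=[i,f,A,F,C,B]
After op 11 (replace(4, 'k')): offset=4, physical=[A,F,k,B,i,f], logical=[i,f,A,F,k,B]

Answer: A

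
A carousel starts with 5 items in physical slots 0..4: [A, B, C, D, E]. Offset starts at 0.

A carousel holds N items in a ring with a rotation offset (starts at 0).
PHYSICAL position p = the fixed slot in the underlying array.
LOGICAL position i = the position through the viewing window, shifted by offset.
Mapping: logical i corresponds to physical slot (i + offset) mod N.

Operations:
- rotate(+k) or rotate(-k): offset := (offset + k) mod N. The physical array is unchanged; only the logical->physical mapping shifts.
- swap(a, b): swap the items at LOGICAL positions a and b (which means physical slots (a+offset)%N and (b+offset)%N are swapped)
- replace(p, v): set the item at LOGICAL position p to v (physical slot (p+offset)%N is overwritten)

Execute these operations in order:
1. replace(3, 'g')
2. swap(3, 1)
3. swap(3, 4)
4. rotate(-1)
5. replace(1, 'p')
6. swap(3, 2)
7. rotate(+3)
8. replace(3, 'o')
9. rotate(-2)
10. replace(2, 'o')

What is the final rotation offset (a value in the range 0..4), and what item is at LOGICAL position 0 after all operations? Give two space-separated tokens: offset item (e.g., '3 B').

After op 1 (replace(3, 'g')): offset=0, physical=[A,B,C,g,E], logical=[A,B,C,g,E]
After op 2 (swap(3, 1)): offset=0, physical=[A,g,C,B,E], logical=[A,g,C,B,E]
After op 3 (swap(3, 4)): offset=0, physical=[A,g,C,E,B], logical=[A,g,C,E,B]
After op 4 (rotate(-1)): offset=4, physical=[A,g,C,E,B], logical=[B,A,g,C,E]
After op 5 (replace(1, 'p')): offset=4, physical=[p,g,C,E,B], logical=[B,p,g,C,E]
After op 6 (swap(3, 2)): offset=4, physical=[p,C,g,E,B], logical=[B,p,C,g,E]
After op 7 (rotate(+3)): offset=2, physical=[p,C,g,E,B], logical=[g,E,B,p,C]
After op 8 (replace(3, 'o')): offset=2, physical=[o,C,g,E,B], logical=[g,E,B,o,C]
After op 9 (rotate(-2)): offset=0, physical=[o,C,g,E,B], logical=[o,C,g,E,B]
After op 10 (replace(2, 'o')): offset=0, physical=[o,C,o,E,B], logical=[o,C,o,E,B]

Answer: 0 o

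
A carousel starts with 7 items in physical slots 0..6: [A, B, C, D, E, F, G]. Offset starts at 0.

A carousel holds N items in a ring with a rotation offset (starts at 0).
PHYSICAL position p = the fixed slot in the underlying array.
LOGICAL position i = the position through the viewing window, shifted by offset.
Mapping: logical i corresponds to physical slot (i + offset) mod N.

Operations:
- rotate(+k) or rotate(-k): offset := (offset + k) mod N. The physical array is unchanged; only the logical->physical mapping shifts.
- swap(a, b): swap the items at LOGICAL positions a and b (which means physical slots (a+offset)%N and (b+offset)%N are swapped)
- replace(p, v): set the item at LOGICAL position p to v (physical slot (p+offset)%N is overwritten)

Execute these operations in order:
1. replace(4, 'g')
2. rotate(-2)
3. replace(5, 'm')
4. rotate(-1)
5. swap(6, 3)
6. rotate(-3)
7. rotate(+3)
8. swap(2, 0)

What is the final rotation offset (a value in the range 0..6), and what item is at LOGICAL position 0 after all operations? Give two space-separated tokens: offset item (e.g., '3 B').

After op 1 (replace(4, 'g')): offset=0, physical=[A,B,C,D,g,F,G], logical=[A,B,C,D,g,F,G]
After op 2 (rotate(-2)): offset=5, physical=[A,B,C,D,g,F,G], logical=[F,G,A,B,C,D,g]
After op 3 (replace(5, 'm')): offset=5, physical=[A,B,C,m,g,F,G], logical=[F,G,A,B,C,m,g]
After op 4 (rotate(-1)): offset=4, physical=[A,B,C,m,g,F,G], logical=[g,F,G,A,B,C,m]
After op 5 (swap(6, 3)): offset=4, physical=[m,B,C,A,g,F,G], logical=[g,F,G,m,B,C,A]
After op 6 (rotate(-3)): offset=1, physical=[m,B,C,A,g,F,G], logical=[B,C,A,g,F,G,m]
After op 7 (rotate(+3)): offset=4, physical=[m,B,C,A,g,F,G], logical=[g,F,G,m,B,C,A]
After op 8 (swap(2, 0)): offset=4, physical=[m,B,C,A,G,F,g], logical=[G,F,g,m,B,C,A]

Answer: 4 G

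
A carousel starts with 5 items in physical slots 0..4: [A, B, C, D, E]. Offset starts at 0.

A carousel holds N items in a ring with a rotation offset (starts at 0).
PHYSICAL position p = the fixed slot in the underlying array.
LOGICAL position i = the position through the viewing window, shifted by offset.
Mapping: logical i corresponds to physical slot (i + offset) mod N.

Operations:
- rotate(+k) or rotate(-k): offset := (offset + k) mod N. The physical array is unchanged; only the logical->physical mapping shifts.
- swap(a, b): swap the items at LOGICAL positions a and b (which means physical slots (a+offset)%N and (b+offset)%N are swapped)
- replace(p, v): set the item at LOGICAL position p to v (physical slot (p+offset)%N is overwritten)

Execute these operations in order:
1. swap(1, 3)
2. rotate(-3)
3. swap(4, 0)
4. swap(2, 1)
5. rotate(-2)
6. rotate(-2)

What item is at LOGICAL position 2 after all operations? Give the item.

Answer: A

Derivation:
After op 1 (swap(1, 3)): offset=0, physical=[A,D,C,B,E], logical=[A,D,C,B,E]
After op 2 (rotate(-3)): offset=2, physical=[A,D,C,B,E], logical=[C,B,E,A,D]
After op 3 (swap(4, 0)): offset=2, physical=[A,C,D,B,E], logical=[D,B,E,A,C]
After op 4 (swap(2, 1)): offset=2, physical=[A,C,D,E,B], logical=[D,E,B,A,C]
After op 5 (rotate(-2)): offset=0, physical=[A,C,D,E,B], logical=[A,C,D,E,B]
After op 6 (rotate(-2)): offset=3, physical=[A,C,D,E,B], logical=[E,B,A,C,D]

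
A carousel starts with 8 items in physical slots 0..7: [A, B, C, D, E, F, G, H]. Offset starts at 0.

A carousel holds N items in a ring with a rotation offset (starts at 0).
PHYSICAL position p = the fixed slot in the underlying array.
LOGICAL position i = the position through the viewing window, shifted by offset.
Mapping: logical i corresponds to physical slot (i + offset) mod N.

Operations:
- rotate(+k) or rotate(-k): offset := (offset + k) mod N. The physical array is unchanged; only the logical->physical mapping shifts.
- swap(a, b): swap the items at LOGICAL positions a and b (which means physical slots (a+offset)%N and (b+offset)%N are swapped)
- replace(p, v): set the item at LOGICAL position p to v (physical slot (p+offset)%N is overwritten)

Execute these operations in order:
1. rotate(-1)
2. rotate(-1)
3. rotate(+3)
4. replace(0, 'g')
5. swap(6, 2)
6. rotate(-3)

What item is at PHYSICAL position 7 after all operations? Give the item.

After op 1 (rotate(-1)): offset=7, physical=[A,B,C,D,E,F,G,H], logical=[H,A,B,C,D,E,F,G]
After op 2 (rotate(-1)): offset=6, physical=[A,B,C,D,E,F,G,H], logical=[G,H,A,B,C,D,E,F]
After op 3 (rotate(+3)): offset=1, physical=[A,B,C,D,E,F,G,H], logical=[B,C,D,E,F,G,H,A]
After op 4 (replace(0, 'g')): offset=1, physical=[A,g,C,D,E,F,G,H], logical=[g,C,D,E,F,G,H,A]
After op 5 (swap(6, 2)): offset=1, physical=[A,g,C,H,E,F,G,D], logical=[g,C,H,E,F,G,D,A]
After op 6 (rotate(-3)): offset=6, physical=[A,g,C,H,E,F,G,D], logical=[G,D,A,g,C,H,E,F]

Answer: D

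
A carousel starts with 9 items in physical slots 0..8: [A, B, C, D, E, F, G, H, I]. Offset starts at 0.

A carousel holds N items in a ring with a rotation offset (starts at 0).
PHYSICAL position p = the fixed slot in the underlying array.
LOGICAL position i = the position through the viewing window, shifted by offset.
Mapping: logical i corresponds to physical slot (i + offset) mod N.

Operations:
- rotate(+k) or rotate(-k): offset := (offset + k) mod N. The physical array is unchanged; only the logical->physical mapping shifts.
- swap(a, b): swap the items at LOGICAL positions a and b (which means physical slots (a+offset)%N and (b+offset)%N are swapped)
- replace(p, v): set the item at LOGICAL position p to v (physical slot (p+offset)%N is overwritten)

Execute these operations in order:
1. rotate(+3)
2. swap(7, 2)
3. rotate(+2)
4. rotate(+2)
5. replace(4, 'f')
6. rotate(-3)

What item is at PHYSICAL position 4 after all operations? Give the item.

Answer: E

Derivation:
After op 1 (rotate(+3)): offset=3, physical=[A,B,C,D,E,F,G,H,I], logical=[D,E,F,G,H,I,A,B,C]
After op 2 (swap(7, 2)): offset=3, physical=[A,F,C,D,E,B,G,H,I], logical=[D,E,B,G,H,I,A,F,C]
After op 3 (rotate(+2)): offset=5, physical=[A,F,C,D,E,B,G,H,I], logical=[B,G,H,I,A,F,C,D,E]
After op 4 (rotate(+2)): offset=7, physical=[A,F,C,D,E,B,G,H,I], logical=[H,I,A,F,C,D,E,B,G]
After op 5 (replace(4, 'f')): offset=7, physical=[A,F,f,D,E,B,G,H,I], logical=[H,I,A,F,f,D,E,B,G]
After op 6 (rotate(-3)): offset=4, physical=[A,F,f,D,E,B,G,H,I], logical=[E,B,G,H,I,A,F,f,D]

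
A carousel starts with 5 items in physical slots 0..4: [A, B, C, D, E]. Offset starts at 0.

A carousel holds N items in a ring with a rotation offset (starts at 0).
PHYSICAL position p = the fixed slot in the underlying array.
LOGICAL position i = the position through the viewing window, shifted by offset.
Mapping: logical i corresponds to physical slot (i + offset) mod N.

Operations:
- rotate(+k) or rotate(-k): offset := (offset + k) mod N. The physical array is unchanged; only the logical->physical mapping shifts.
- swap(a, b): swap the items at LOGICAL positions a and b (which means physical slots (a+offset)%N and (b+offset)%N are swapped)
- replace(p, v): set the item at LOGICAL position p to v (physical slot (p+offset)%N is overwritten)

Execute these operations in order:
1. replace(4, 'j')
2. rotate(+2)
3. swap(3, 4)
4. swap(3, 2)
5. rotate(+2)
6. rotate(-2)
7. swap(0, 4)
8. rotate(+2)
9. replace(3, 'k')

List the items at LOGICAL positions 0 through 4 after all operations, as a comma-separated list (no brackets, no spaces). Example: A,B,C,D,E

Answer: B,j,C,k,D

Derivation:
After op 1 (replace(4, 'j')): offset=0, physical=[A,B,C,D,j], logical=[A,B,C,D,j]
After op 2 (rotate(+2)): offset=2, physical=[A,B,C,D,j], logical=[C,D,j,A,B]
After op 3 (swap(3, 4)): offset=2, physical=[B,A,C,D,j], logical=[C,D,j,B,A]
After op 4 (swap(3, 2)): offset=2, physical=[j,A,C,D,B], logical=[C,D,B,j,A]
After op 5 (rotate(+2)): offset=4, physical=[j,A,C,D,B], logical=[B,j,A,C,D]
After op 6 (rotate(-2)): offset=2, physical=[j,A,C,D,B], logical=[C,D,B,j,A]
After op 7 (swap(0, 4)): offset=2, physical=[j,C,A,D,B], logical=[A,D,B,j,C]
After op 8 (rotate(+2)): offset=4, physical=[j,C,A,D,B], logical=[B,j,C,A,D]
After op 9 (replace(3, 'k')): offset=4, physical=[j,C,k,D,B], logical=[B,j,C,k,D]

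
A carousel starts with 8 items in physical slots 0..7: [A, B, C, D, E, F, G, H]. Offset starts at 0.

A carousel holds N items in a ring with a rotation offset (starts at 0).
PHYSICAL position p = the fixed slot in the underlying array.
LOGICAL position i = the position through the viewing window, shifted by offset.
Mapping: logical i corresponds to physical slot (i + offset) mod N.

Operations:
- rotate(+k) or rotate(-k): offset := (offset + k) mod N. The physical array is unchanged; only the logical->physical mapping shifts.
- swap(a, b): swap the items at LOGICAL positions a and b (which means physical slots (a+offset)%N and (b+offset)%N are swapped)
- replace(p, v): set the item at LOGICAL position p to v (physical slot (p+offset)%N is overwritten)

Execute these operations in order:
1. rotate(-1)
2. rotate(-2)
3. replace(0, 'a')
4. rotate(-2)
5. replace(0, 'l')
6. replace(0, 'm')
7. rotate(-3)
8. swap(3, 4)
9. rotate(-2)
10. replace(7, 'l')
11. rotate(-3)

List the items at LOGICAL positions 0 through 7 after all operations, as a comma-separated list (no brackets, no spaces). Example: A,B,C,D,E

Answer: E,m,l,G,H,A,B,C

Derivation:
After op 1 (rotate(-1)): offset=7, physical=[A,B,C,D,E,F,G,H], logical=[H,A,B,C,D,E,F,G]
After op 2 (rotate(-2)): offset=5, physical=[A,B,C,D,E,F,G,H], logical=[F,G,H,A,B,C,D,E]
After op 3 (replace(0, 'a')): offset=5, physical=[A,B,C,D,E,a,G,H], logical=[a,G,H,A,B,C,D,E]
After op 4 (rotate(-2)): offset=3, physical=[A,B,C,D,E,a,G,H], logical=[D,E,a,G,H,A,B,C]
After op 5 (replace(0, 'l')): offset=3, physical=[A,B,C,l,E,a,G,H], logical=[l,E,a,G,H,A,B,C]
After op 6 (replace(0, 'm')): offset=3, physical=[A,B,C,m,E,a,G,H], logical=[m,E,a,G,H,A,B,C]
After op 7 (rotate(-3)): offset=0, physical=[A,B,C,m,E,a,G,H], logical=[A,B,C,m,E,a,G,H]
After op 8 (swap(3, 4)): offset=0, physical=[A,B,C,E,m,a,G,H], logical=[A,B,C,E,m,a,G,H]
After op 9 (rotate(-2)): offset=6, physical=[A,B,C,E,m,a,G,H], logical=[G,H,A,B,C,E,m,a]
After op 10 (replace(7, 'l')): offset=6, physical=[A,B,C,E,m,l,G,H], logical=[G,H,A,B,C,E,m,l]
After op 11 (rotate(-3)): offset=3, physical=[A,B,C,E,m,l,G,H], logical=[E,m,l,G,H,A,B,C]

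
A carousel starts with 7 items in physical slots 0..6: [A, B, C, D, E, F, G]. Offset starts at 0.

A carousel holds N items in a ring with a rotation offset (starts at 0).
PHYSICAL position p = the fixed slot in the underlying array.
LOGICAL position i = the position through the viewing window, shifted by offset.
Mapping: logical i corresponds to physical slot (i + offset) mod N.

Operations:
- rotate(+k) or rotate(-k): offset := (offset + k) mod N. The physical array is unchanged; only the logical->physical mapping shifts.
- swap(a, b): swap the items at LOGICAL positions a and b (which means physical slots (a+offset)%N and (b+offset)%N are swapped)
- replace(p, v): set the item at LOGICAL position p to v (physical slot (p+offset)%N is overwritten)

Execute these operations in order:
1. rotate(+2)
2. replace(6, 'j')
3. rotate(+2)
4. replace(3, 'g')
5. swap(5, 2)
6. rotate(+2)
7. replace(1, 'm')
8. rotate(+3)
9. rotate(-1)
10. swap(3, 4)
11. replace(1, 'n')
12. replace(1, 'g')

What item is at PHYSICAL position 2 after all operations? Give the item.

After op 1 (rotate(+2)): offset=2, physical=[A,B,C,D,E,F,G], logical=[C,D,E,F,G,A,B]
After op 2 (replace(6, 'j')): offset=2, physical=[A,j,C,D,E,F,G], logical=[C,D,E,F,G,A,j]
After op 3 (rotate(+2)): offset=4, physical=[A,j,C,D,E,F,G], logical=[E,F,G,A,j,C,D]
After op 4 (replace(3, 'g')): offset=4, physical=[g,j,C,D,E,F,G], logical=[E,F,G,g,j,C,D]
After op 5 (swap(5, 2)): offset=4, physical=[g,j,G,D,E,F,C], logical=[E,F,C,g,j,G,D]
After op 6 (rotate(+2)): offset=6, physical=[g,j,G,D,E,F,C], logical=[C,g,j,G,D,E,F]
After op 7 (replace(1, 'm')): offset=6, physical=[m,j,G,D,E,F,C], logical=[C,m,j,G,D,E,F]
After op 8 (rotate(+3)): offset=2, physical=[m,j,G,D,E,F,C], logical=[G,D,E,F,C,m,j]
After op 9 (rotate(-1)): offset=1, physical=[m,j,G,D,E,F,C], logical=[j,G,D,E,F,C,m]
After op 10 (swap(3, 4)): offset=1, physical=[m,j,G,D,F,E,C], logical=[j,G,D,F,E,C,m]
After op 11 (replace(1, 'n')): offset=1, physical=[m,j,n,D,F,E,C], logical=[j,n,D,F,E,C,m]
After op 12 (replace(1, 'g')): offset=1, physical=[m,j,g,D,F,E,C], logical=[j,g,D,F,E,C,m]

Answer: g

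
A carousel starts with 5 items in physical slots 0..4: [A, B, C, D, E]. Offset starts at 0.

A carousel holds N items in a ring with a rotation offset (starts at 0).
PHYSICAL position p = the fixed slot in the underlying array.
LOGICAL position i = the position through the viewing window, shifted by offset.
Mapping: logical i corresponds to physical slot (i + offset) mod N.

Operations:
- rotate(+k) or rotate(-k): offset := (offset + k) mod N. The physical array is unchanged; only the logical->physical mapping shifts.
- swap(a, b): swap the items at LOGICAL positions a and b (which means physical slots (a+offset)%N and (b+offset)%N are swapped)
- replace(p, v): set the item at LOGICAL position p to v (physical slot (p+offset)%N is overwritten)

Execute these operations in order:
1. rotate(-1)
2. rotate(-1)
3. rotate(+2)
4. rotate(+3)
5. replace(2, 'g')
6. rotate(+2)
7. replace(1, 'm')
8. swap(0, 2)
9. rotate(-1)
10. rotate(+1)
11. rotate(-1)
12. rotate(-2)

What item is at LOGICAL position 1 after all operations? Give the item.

After op 1 (rotate(-1)): offset=4, physical=[A,B,C,D,E], logical=[E,A,B,C,D]
After op 2 (rotate(-1)): offset=3, physical=[A,B,C,D,E], logical=[D,E,A,B,C]
After op 3 (rotate(+2)): offset=0, physical=[A,B,C,D,E], logical=[A,B,C,D,E]
After op 4 (rotate(+3)): offset=3, physical=[A,B,C,D,E], logical=[D,E,A,B,C]
After op 5 (replace(2, 'g')): offset=3, physical=[g,B,C,D,E], logical=[D,E,g,B,C]
After op 6 (rotate(+2)): offset=0, physical=[g,B,C,D,E], logical=[g,B,C,D,E]
After op 7 (replace(1, 'm')): offset=0, physical=[g,m,C,D,E], logical=[g,m,C,D,E]
After op 8 (swap(0, 2)): offset=0, physical=[C,m,g,D,E], logical=[C,m,g,D,E]
After op 9 (rotate(-1)): offset=4, physical=[C,m,g,D,E], logical=[E,C,m,g,D]
After op 10 (rotate(+1)): offset=0, physical=[C,m,g,D,E], logical=[C,m,g,D,E]
After op 11 (rotate(-1)): offset=4, physical=[C,m,g,D,E], logical=[E,C,m,g,D]
After op 12 (rotate(-2)): offset=2, physical=[C,m,g,D,E], logical=[g,D,E,C,m]

Answer: D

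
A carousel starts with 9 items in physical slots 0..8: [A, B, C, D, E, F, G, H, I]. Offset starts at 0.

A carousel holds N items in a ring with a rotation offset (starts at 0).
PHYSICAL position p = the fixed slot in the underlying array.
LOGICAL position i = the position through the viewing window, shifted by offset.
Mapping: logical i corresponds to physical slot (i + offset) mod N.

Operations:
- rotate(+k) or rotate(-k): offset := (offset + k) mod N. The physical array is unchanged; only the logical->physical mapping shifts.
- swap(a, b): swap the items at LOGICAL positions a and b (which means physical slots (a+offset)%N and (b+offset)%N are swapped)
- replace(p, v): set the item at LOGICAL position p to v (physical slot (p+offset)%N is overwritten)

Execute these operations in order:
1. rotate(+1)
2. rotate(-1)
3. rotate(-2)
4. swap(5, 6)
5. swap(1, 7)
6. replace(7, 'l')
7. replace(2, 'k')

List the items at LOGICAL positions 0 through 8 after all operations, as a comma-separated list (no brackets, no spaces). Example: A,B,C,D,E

Answer: H,F,k,B,C,E,D,l,G

Derivation:
After op 1 (rotate(+1)): offset=1, physical=[A,B,C,D,E,F,G,H,I], logical=[B,C,D,E,F,G,H,I,A]
After op 2 (rotate(-1)): offset=0, physical=[A,B,C,D,E,F,G,H,I], logical=[A,B,C,D,E,F,G,H,I]
After op 3 (rotate(-2)): offset=7, physical=[A,B,C,D,E,F,G,H,I], logical=[H,I,A,B,C,D,E,F,G]
After op 4 (swap(5, 6)): offset=7, physical=[A,B,C,E,D,F,G,H,I], logical=[H,I,A,B,C,E,D,F,G]
After op 5 (swap(1, 7)): offset=7, physical=[A,B,C,E,D,I,G,H,F], logical=[H,F,A,B,C,E,D,I,G]
After op 6 (replace(7, 'l')): offset=7, physical=[A,B,C,E,D,l,G,H,F], logical=[H,F,A,B,C,E,D,l,G]
After op 7 (replace(2, 'k')): offset=7, physical=[k,B,C,E,D,l,G,H,F], logical=[H,F,k,B,C,E,D,l,G]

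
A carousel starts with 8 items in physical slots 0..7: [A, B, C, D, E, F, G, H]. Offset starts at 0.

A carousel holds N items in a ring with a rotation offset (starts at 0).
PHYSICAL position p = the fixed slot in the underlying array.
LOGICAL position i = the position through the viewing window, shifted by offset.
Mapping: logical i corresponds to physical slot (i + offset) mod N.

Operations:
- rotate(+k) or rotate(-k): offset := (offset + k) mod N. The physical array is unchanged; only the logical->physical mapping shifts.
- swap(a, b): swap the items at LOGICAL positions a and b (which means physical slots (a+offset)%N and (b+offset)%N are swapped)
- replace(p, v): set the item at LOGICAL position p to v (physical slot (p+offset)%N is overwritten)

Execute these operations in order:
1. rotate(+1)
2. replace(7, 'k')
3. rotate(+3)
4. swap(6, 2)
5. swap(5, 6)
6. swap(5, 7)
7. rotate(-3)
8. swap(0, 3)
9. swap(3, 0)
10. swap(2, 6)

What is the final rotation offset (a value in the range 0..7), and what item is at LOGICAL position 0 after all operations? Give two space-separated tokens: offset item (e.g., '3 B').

After op 1 (rotate(+1)): offset=1, physical=[A,B,C,D,E,F,G,H], logical=[B,C,D,E,F,G,H,A]
After op 2 (replace(7, 'k')): offset=1, physical=[k,B,C,D,E,F,G,H], logical=[B,C,D,E,F,G,H,k]
After op 3 (rotate(+3)): offset=4, physical=[k,B,C,D,E,F,G,H], logical=[E,F,G,H,k,B,C,D]
After op 4 (swap(6, 2)): offset=4, physical=[k,B,G,D,E,F,C,H], logical=[E,F,C,H,k,B,G,D]
After op 5 (swap(5, 6)): offset=4, physical=[k,G,B,D,E,F,C,H], logical=[E,F,C,H,k,G,B,D]
After op 6 (swap(5, 7)): offset=4, physical=[k,D,B,G,E,F,C,H], logical=[E,F,C,H,k,D,B,G]
After op 7 (rotate(-3)): offset=1, physical=[k,D,B,G,E,F,C,H], logical=[D,B,G,E,F,C,H,k]
After op 8 (swap(0, 3)): offset=1, physical=[k,E,B,G,D,F,C,H], logical=[E,B,G,D,F,C,H,k]
After op 9 (swap(3, 0)): offset=1, physical=[k,D,B,G,E,F,C,H], logical=[D,B,G,E,F,C,H,k]
After op 10 (swap(2, 6)): offset=1, physical=[k,D,B,H,E,F,C,G], logical=[D,B,H,E,F,C,G,k]

Answer: 1 D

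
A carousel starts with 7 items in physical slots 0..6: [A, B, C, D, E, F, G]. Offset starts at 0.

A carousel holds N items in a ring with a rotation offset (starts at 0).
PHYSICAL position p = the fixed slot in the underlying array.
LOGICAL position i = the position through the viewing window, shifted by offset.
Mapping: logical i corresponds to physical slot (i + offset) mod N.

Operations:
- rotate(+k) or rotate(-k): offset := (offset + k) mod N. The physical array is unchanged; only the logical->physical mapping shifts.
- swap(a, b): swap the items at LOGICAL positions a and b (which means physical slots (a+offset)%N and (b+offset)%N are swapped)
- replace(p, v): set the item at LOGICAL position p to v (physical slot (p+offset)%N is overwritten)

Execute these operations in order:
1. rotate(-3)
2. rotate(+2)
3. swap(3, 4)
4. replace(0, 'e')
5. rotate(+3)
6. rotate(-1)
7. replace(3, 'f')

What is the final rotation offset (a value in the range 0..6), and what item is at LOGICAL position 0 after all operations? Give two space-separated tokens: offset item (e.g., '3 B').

Answer: 1 B

Derivation:
After op 1 (rotate(-3)): offset=4, physical=[A,B,C,D,E,F,G], logical=[E,F,G,A,B,C,D]
After op 2 (rotate(+2)): offset=6, physical=[A,B,C,D,E,F,G], logical=[G,A,B,C,D,E,F]
After op 3 (swap(3, 4)): offset=6, physical=[A,B,D,C,E,F,G], logical=[G,A,B,D,C,E,F]
After op 4 (replace(0, 'e')): offset=6, physical=[A,B,D,C,E,F,e], logical=[e,A,B,D,C,E,F]
After op 5 (rotate(+3)): offset=2, physical=[A,B,D,C,E,F,e], logical=[D,C,E,F,e,A,B]
After op 6 (rotate(-1)): offset=1, physical=[A,B,D,C,E,F,e], logical=[B,D,C,E,F,e,A]
After op 7 (replace(3, 'f')): offset=1, physical=[A,B,D,C,f,F,e], logical=[B,D,C,f,F,e,A]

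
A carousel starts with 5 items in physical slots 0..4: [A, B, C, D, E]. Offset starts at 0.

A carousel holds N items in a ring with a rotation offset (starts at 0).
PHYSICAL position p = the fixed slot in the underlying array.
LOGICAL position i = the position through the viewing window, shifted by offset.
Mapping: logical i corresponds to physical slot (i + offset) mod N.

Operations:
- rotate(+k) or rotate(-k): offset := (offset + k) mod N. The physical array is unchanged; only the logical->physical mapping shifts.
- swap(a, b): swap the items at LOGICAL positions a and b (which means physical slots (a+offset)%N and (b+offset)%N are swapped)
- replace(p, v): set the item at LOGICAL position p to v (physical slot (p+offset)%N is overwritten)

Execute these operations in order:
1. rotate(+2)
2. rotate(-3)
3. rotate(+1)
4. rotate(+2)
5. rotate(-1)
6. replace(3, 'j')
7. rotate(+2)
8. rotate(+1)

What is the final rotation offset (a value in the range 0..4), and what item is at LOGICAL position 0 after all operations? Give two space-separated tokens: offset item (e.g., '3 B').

After op 1 (rotate(+2)): offset=2, physical=[A,B,C,D,E], logical=[C,D,E,A,B]
After op 2 (rotate(-3)): offset=4, physical=[A,B,C,D,E], logical=[E,A,B,C,D]
After op 3 (rotate(+1)): offset=0, physical=[A,B,C,D,E], logical=[A,B,C,D,E]
After op 4 (rotate(+2)): offset=2, physical=[A,B,C,D,E], logical=[C,D,E,A,B]
After op 5 (rotate(-1)): offset=1, physical=[A,B,C,D,E], logical=[B,C,D,E,A]
After op 6 (replace(3, 'j')): offset=1, physical=[A,B,C,D,j], logical=[B,C,D,j,A]
After op 7 (rotate(+2)): offset=3, physical=[A,B,C,D,j], logical=[D,j,A,B,C]
After op 8 (rotate(+1)): offset=4, physical=[A,B,C,D,j], logical=[j,A,B,C,D]

Answer: 4 j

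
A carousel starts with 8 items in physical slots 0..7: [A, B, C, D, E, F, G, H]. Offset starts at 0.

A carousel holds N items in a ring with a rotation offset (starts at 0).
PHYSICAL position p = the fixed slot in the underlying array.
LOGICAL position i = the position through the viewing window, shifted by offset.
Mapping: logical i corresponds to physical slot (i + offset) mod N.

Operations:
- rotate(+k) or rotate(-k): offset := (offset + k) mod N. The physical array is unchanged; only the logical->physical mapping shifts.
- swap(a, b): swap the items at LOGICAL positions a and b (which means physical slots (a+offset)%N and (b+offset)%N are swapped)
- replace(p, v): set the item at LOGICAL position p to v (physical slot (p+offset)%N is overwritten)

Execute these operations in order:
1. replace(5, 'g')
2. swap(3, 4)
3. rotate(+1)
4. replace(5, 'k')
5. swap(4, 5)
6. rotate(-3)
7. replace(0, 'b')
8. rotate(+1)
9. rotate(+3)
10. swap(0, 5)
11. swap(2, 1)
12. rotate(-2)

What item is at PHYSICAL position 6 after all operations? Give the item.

After op 1 (replace(5, 'g')): offset=0, physical=[A,B,C,D,E,g,G,H], logical=[A,B,C,D,E,g,G,H]
After op 2 (swap(3, 4)): offset=0, physical=[A,B,C,E,D,g,G,H], logical=[A,B,C,E,D,g,G,H]
After op 3 (rotate(+1)): offset=1, physical=[A,B,C,E,D,g,G,H], logical=[B,C,E,D,g,G,H,A]
After op 4 (replace(5, 'k')): offset=1, physical=[A,B,C,E,D,g,k,H], logical=[B,C,E,D,g,k,H,A]
After op 5 (swap(4, 5)): offset=1, physical=[A,B,C,E,D,k,g,H], logical=[B,C,E,D,k,g,H,A]
After op 6 (rotate(-3)): offset=6, physical=[A,B,C,E,D,k,g,H], logical=[g,H,A,B,C,E,D,k]
After op 7 (replace(0, 'b')): offset=6, physical=[A,B,C,E,D,k,b,H], logical=[b,H,A,B,C,E,D,k]
After op 8 (rotate(+1)): offset=7, physical=[A,B,C,E,D,k,b,H], logical=[H,A,B,C,E,D,k,b]
After op 9 (rotate(+3)): offset=2, physical=[A,B,C,E,D,k,b,H], logical=[C,E,D,k,b,H,A,B]
After op 10 (swap(0, 5)): offset=2, physical=[A,B,H,E,D,k,b,C], logical=[H,E,D,k,b,C,A,B]
After op 11 (swap(2, 1)): offset=2, physical=[A,B,H,D,E,k,b,C], logical=[H,D,E,k,b,C,A,B]
After op 12 (rotate(-2)): offset=0, physical=[A,B,H,D,E,k,b,C], logical=[A,B,H,D,E,k,b,C]

Answer: b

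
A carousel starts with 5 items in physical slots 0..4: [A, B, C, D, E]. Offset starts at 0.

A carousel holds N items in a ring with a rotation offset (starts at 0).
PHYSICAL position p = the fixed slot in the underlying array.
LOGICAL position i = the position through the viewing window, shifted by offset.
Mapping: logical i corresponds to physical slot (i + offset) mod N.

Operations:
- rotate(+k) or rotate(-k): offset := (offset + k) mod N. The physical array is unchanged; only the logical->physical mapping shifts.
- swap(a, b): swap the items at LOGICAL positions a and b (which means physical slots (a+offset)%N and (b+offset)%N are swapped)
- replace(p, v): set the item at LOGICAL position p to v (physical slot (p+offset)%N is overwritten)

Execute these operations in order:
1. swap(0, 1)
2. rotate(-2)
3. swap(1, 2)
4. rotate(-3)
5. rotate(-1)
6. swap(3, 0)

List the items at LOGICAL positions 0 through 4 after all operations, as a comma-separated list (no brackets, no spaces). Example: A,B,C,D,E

After op 1 (swap(0, 1)): offset=0, physical=[B,A,C,D,E], logical=[B,A,C,D,E]
After op 2 (rotate(-2)): offset=3, physical=[B,A,C,D,E], logical=[D,E,B,A,C]
After op 3 (swap(1, 2)): offset=3, physical=[E,A,C,D,B], logical=[D,B,E,A,C]
After op 4 (rotate(-3)): offset=0, physical=[E,A,C,D,B], logical=[E,A,C,D,B]
After op 5 (rotate(-1)): offset=4, physical=[E,A,C,D,B], logical=[B,E,A,C,D]
After op 6 (swap(3, 0)): offset=4, physical=[E,A,B,D,C], logical=[C,E,A,B,D]

Answer: C,E,A,B,D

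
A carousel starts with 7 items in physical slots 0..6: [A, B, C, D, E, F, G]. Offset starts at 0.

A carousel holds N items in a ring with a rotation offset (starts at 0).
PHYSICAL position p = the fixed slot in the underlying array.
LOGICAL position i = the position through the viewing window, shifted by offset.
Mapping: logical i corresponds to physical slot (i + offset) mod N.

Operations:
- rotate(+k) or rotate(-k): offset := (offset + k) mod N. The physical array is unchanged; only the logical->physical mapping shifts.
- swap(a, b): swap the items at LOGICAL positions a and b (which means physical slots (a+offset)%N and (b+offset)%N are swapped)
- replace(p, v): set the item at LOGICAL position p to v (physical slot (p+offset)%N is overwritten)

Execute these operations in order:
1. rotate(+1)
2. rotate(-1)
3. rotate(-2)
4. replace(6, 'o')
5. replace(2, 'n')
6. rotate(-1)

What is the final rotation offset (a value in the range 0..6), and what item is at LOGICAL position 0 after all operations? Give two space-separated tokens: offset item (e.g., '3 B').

Answer: 4 o

Derivation:
After op 1 (rotate(+1)): offset=1, physical=[A,B,C,D,E,F,G], logical=[B,C,D,E,F,G,A]
After op 2 (rotate(-1)): offset=0, physical=[A,B,C,D,E,F,G], logical=[A,B,C,D,E,F,G]
After op 3 (rotate(-2)): offset=5, physical=[A,B,C,D,E,F,G], logical=[F,G,A,B,C,D,E]
After op 4 (replace(6, 'o')): offset=5, physical=[A,B,C,D,o,F,G], logical=[F,G,A,B,C,D,o]
After op 5 (replace(2, 'n')): offset=5, physical=[n,B,C,D,o,F,G], logical=[F,G,n,B,C,D,o]
After op 6 (rotate(-1)): offset=4, physical=[n,B,C,D,o,F,G], logical=[o,F,G,n,B,C,D]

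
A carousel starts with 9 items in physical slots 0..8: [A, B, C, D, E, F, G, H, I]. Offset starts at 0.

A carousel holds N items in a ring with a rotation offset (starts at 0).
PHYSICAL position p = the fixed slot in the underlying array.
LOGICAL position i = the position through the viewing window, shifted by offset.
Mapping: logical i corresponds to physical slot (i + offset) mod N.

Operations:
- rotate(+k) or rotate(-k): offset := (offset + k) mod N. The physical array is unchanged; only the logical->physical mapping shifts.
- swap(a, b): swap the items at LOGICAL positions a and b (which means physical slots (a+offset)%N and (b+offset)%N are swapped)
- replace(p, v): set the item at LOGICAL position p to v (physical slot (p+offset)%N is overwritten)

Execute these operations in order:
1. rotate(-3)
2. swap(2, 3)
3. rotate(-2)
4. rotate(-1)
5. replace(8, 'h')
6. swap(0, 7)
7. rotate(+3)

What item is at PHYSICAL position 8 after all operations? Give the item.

After op 1 (rotate(-3)): offset=6, physical=[A,B,C,D,E,F,G,H,I], logical=[G,H,I,A,B,C,D,E,F]
After op 2 (swap(2, 3)): offset=6, physical=[I,B,C,D,E,F,G,H,A], logical=[G,H,A,I,B,C,D,E,F]
After op 3 (rotate(-2)): offset=4, physical=[I,B,C,D,E,F,G,H,A], logical=[E,F,G,H,A,I,B,C,D]
After op 4 (rotate(-1)): offset=3, physical=[I,B,C,D,E,F,G,H,A], logical=[D,E,F,G,H,A,I,B,C]
After op 5 (replace(8, 'h')): offset=3, physical=[I,B,h,D,E,F,G,H,A], logical=[D,E,F,G,H,A,I,B,h]
After op 6 (swap(0, 7)): offset=3, physical=[I,D,h,B,E,F,G,H,A], logical=[B,E,F,G,H,A,I,D,h]
After op 7 (rotate(+3)): offset=6, physical=[I,D,h,B,E,F,G,H,A], logical=[G,H,A,I,D,h,B,E,F]

Answer: A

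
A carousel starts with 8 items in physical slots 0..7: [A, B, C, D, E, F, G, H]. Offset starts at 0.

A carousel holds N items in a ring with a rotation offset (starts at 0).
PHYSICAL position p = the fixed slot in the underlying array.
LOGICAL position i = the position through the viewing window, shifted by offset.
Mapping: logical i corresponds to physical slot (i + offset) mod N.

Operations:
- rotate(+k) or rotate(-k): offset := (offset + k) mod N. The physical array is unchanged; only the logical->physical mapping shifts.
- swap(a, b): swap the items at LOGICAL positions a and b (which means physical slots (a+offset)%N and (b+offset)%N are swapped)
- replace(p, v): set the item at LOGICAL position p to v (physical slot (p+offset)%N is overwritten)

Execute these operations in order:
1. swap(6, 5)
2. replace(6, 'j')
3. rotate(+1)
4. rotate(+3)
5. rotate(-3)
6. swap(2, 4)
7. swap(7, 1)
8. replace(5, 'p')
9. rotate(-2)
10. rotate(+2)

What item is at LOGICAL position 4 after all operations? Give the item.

After op 1 (swap(6, 5)): offset=0, physical=[A,B,C,D,E,G,F,H], logical=[A,B,C,D,E,G,F,H]
After op 2 (replace(6, 'j')): offset=0, physical=[A,B,C,D,E,G,j,H], logical=[A,B,C,D,E,G,j,H]
After op 3 (rotate(+1)): offset=1, physical=[A,B,C,D,E,G,j,H], logical=[B,C,D,E,G,j,H,A]
After op 4 (rotate(+3)): offset=4, physical=[A,B,C,D,E,G,j,H], logical=[E,G,j,H,A,B,C,D]
After op 5 (rotate(-3)): offset=1, physical=[A,B,C,D,E,G,j,H], logical=[B,C,D,E,G,j,H,A]
After op 6 (swap(2, 4)): offset=1, physical=[A,B,C,G,E,D,j,H], logical=[B,C,G,E,D,j,H,A]
After op 7 (swap(7, 1)): offset=1, physical=[C,B,A,G,E,D,j,H], logical=[B,A,G,E,D,j,H,C]
After op 8 (replace(5, 'p')): offset=1, physical=[C,B,A,G,E,D,p,H], logical=[B,A,G,E,D,p,H,C]
After op 9 (rotate(-2)): offset=7, physical=[C,B,A,G,E,D,p,H], logical=[H,C,B,A,G,E,D,p]
After op 10 (rotate(+2)): offset=1, physical=[C,B,A,G,E,D,p,H], logical=[B,A,G,E,D,p,H,C]

Answer: D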